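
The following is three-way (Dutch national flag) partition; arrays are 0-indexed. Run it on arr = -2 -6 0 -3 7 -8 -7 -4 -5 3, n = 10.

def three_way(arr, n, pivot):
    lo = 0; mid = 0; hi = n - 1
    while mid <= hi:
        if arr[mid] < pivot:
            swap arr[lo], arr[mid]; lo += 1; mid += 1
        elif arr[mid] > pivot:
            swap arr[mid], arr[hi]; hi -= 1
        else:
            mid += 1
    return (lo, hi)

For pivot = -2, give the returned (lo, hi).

(6, 6)

lo=0 mid=0 hi=9
-2=-2: mid=1
-6<-2: swap(0,1), lo=1 mid=2 ⇒ -6 -2 0 -3 7 -8 -7 -4 -5 3
0>-2: swap(2,9), hi=8 ⇒ -6 -2 3 -3 7 -8 -7 -4 -5 0
3>-2: swap(2,8), hi=7 ⇒ -6 -2 -5 -3 7 -8 -7 -4 3 0
-5<-2: swap(1,2), lo=2 mid=3 ⇒ -6 -5 -2 -3 7 -8 -7 -4 3 0
-3<-2: swap(2,3), lo=3 mid=4 ⇒ -6 -5 -3 -2 7 -8 -7 -4 3 0
7>-2: swap(4,7), hi=6 ⇒ -6 -5 -3 -2 -4 -8 -7 7 3 0
-4<-2: swap(3,4), lo=4 mid=5 ⇒ -6 -5 -3 -4 -2 -8 -7 7 3 0
-8<-2: swap(4,5), lo=5 mid=6 ⇒ -6 -5 -3 -4 -8 -2 -7 7 3 0
-7<-2: swap(5,6), lo=6 mid=7 ⇒ -6 -5 -3 -4 -8 -7 -2 7 3 0
done. lo=6 hi=6; arr=-6 -5 -3 -4 -8 -7 -2 7 3 0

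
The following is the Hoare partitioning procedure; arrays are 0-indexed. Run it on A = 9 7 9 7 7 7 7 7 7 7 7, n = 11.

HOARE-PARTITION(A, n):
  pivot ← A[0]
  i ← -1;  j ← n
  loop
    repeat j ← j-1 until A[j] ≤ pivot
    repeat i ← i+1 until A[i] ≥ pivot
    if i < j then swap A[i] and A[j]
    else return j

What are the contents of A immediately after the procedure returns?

pivot=9
j stops at 10 (7), i stops at 0 (9); swap ⇒ 7 7 9 7 7 7 7 7 7 7 9
j stops at 9 (7), i stops at 2 (9); swap ⇒ 7 7 7 7 7 7 7 7 7 9 9
j stops at 8, i stops at 9; i≥j ⇒ return 8. A=7 7 7 7 7 7 7 7 7 9 9

7 7 7 7 7 7 7 7 7 9 9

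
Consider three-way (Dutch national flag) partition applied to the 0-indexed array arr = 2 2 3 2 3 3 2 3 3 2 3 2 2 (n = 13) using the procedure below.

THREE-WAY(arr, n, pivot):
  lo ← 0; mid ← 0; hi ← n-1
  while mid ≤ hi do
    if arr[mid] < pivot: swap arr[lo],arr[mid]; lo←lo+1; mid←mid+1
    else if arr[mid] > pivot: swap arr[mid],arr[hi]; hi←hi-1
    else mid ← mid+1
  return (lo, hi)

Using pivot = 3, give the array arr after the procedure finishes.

pivot = 3; lo=0, mid=0, hi=12
arr[mid]=2<3: swap arr[0],arr[0]; lo=1,mid=1 → 2 2 3 2 3 3 2 3 3 2 3 2 2
arr[mid]=2<3: swap arr[1],arr[1]; lo=2,mid=2 → 2 2 3 2 3 3 2 3 3 2 3 2 2
arr[mid]=3=3: mid=3
arr[mid]=2<3: swap arr[2],arr[3]; lo=3,mid=4 → 2 2 2 3 3 3 2 3 3 2 3 2 2
arr[mid]=3=3: mid=5
arr[mid]=3=3: mid=6
arr[mid]=2<3: swap arr[3],arr[6]; lo=4,mid=7 → 2 2 2 2 3 3 3 3 3 2 3 2 2
arr[mid]=3=3: mid=8
arr[mid]=3=3: mid=9
arr[mid]=2<3: swap arr[4],arr[9]; lo=5,mid=10 → 2 2 2 2 2 3 3 3 3 3 3 2 2
arr[mid]=3=3: mid=11
arr[mid]=2<3: swap arr[5],arr[11]; lo=6,mid=12 → 2 2 2 2 2 2 3 3 3 3 3 3 2
arr[mid]=2<3: swap arr[6],arr[12]; lo=7,mid=13 → 2 2 2 2 2 2 2 3 3 3 3 3 3
end: lo=7, hi=12; arr = 2 2 2 2 2 2 2 3 3 3 3 3 3

2 2 2 2 2 2 2 3 3 3 3 3 3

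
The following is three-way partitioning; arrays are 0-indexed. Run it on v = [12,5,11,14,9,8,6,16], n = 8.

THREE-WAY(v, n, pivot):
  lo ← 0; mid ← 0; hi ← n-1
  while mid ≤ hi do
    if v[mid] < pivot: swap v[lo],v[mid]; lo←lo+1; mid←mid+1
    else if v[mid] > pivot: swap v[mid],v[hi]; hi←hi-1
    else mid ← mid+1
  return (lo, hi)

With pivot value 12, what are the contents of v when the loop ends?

pivot = 12; lo=0, mid=0, hi=7
v[mid]=12=12: mid=1
v[mid]=5<12: swap v[0],v[1]; lo=1,mid=2 → [5,12,11,14,9,8,6,16]
v[mid]=11<12: swap v[1],v[2]; lo=2,mid=3 → [5,11,12,14,9,8,6,16]
v[mid]=14>12: swap v[3],v[7]; hi=6 → [5,11,12,16,9,8,6,14]
v[mid]=16>12: swap v[3],v[6]; hi=5 → [5,11,12,6,9,8,16,14]
v[mid]=6<12: swap v[2],v[3]; lo=3,mid=4 → [5,11,6,12,9,8,16,14]
v[mid]=9<12: swap v[3],v[4]; lo=4,mid=5 → [5,11,6,9,12,8,16,14]
v[mid]=8<12: swap v[4],v[5]; lo=5,mid=6 → [5,11,6,9,8,12,16,14]
end: lo=5, hi=5; v = [5,11,6,9,8,12,16,14]

[5,11,6,9,8,12,16,14]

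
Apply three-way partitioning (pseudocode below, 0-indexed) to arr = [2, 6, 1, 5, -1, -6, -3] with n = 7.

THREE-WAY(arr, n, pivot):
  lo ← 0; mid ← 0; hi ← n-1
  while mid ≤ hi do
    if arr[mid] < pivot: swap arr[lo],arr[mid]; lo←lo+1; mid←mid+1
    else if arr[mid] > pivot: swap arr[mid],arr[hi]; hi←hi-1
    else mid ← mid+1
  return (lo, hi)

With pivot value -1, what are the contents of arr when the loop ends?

[-3, -6, -1, 5, 1, 6, 2]

lo=0 mid=0 hi=6
2>-1: swap(0,6), hi=5 ⇒ [-3, 6, 1, 5, -1, -6, 2]
-3<-1: swap(0,0), lo=1 mid=1 ⇒ [-3, 6, 1, 5, -1, -6, 2]
6>-1: swap(1,5), hi=4 ⇒ [-3, -6, 1, 5, -1, 6, 2]
-6<-1: swap(1,1), lo=2 mid=2 ⇒ [-3, -6, 1, 5, -1, 6, 2]
1>-1: swap(2,4), hi=3 ⇒ [-3, -6, -1, 5, 1, 6, 2]
-1=-1: mid=3
5>-1: swap(3,3), hi=2 ⇒ [-3, -6, -1, 5, 1, 6, 2]
done. lo=2 hi=2; arr=[-3, -6, -1, 5, 1, 6, 2]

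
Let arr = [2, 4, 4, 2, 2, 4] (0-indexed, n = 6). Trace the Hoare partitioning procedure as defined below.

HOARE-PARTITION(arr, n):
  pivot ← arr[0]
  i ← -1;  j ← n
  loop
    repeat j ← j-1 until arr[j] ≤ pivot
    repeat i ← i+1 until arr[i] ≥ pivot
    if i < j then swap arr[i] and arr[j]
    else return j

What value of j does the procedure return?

pivot=2
j stops at 4 (2), i stops at 0 (2); swap ⇒ [2, 4, 4, 2, 2, 4]
j stops at 3 (2), i stops at 1 (4); swap ⇒ [2, 2, 4, 4, 2, 4]
j stops at 1, i stops at 2; i≥j ⇒ return 1. arr=[2, 2, 4, 4, 2, 4]

1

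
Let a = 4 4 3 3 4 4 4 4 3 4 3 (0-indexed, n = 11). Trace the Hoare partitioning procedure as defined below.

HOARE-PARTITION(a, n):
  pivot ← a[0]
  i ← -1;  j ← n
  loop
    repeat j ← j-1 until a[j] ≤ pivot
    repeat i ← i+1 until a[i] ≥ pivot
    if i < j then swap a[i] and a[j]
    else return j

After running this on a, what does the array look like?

pivot = a[0] = 4; i = -1, j = 11
j→10 (a[10]=3≤4), i→0 (a[0]=4≥4); i<j, swap → 3 4 3 3 4 4 4 4 3 4 4
j→9 (a[9]=4≤4), i→1 (a[1]=4≥4); i<j, swap → 3 4 3 3 4 4 4 4 3 4 4
j→8 (a[8]=3≤4), i→4 (a[4]=4≥4); i<j, swap → 3 4 3 3 3 4 4 4 4 4 4
j→7 (a[7]=4≤4), i→5 (a[5]=4≥4); i<j, swap → 3 4 3 3 3 4 4 4 4 4 4
j→6, i→6; i≥j, return j=6. a = 3 4 3 3 3 4 4 4 4 4 4

3 4 3 3 3 4 4 4 4 4 4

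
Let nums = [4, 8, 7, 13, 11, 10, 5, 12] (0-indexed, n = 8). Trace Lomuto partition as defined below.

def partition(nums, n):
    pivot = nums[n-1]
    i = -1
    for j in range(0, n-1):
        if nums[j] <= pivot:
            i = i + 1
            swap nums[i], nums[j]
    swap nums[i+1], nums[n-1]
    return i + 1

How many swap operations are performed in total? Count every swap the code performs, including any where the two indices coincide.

pivot=12, i=-1
j=0: 4≤12, i=0, swap(0,0) ⇒ [4, 8, 7, 13, 11, 10, 5, 12]
j=1: 8≤12, i=1, swap(1,1) ⇒ [4, 8, 7, 13, 11, 10, 5, 12]
j=2: 7≤12, i=2, swap(2,2) ⇒ [4, 8, 7, 13, 11, 10, 5, 12]
j=3: 13>12, skip
j=4: 11≤12, i=3, swap(3,4) ⇒ [4, 8, 7, 11, 13, 10, 5, 12]
j=5: 10≤12, i=4, swap(4,5) ⇒ [4, 8, 7, 11, 10, 13, 5, 12]
j=6: 5≤12, i=5, swap(5,6) ⇒ [4, 8, 7, 11, 10, 5, 13, 12]
swap(6,7) ⇒ [4, 8, 7, 11, 10, 5, 12, 13]; return 6

7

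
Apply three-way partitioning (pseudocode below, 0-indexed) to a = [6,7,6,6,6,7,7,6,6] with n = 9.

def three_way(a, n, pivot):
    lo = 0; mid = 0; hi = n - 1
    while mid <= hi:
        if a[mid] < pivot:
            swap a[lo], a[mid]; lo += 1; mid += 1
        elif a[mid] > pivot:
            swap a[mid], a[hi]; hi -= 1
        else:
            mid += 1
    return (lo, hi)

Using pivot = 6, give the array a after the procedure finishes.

pivot = 6; lo=0, mid=0, hi=8
a[mid]=6=6: mid=1
a[mid]=7>6: swap a[1],a[8]; hi=7 → [6,6,6,6,6,7,7,6,7]
a[mid]=6=6: mid=2
a[mid]=6=6: mid=3
a[mid]=6=6: mid=4
a[mid]=6=6: mid=5
a[mid]=7>6: swap a[5],a[7]; hi=6 → [6,6,6,6,6,6,7,7,7]
a[mid]=6=6: mid=6
a[mid]=7>6: swap a[6],a[6]; hi=5 → [6,6,6,6,6,6,7,7,7]
end: lo=0, hi=5; a = [6,6,6,6,6,6,7,7,7]

[6,6,6,6,6,6,7,7,7]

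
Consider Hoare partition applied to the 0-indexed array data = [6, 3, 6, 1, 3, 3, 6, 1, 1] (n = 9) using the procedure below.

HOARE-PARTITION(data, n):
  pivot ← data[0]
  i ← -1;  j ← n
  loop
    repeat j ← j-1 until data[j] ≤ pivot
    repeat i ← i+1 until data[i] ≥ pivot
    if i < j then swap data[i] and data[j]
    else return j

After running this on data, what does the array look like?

pivot = data[0] = 6; i = -1, j = 9
j→8 (data[8]=1≤6), i→0 (data[0]=6≥6); i<j, swap → [1, 3, 6, 1, 3, 3, 6, 1, 6]
j→7 (data[7]=1≤6), i→2 (data[2]=6≥6); i<j, swap → [1, 3, 1, 1, 3, 3, 6, 6, 6]
j→6, i→6; i≥j, return j=6. data = [1, 3, 1, 1, 3, 3, 6, 6, 6]

[1, 3, 1, 1, 3, 3, 6, 6, 6]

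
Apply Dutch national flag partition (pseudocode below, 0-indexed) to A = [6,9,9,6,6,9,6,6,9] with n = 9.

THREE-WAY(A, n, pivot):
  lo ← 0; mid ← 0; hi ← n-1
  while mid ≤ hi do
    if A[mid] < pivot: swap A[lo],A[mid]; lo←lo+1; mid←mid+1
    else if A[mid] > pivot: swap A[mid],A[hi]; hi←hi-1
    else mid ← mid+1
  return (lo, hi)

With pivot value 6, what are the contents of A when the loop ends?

[6,6,6,6,6,9,9,9,9]

pivot = 6; lo=0, mid=0, hi=8
A[mid]=6=6: mid=1
A[mid]=9>6: swap A[1],A[8]; hi=7 → [6,9,9,6,6,9,6,6,9]
A[mid]=9>6: swap A[1],A[7]; hi=6 → [6,6,9,6,6,9,6,9,9]
A[mid]=6=6: mid=2
A[mid]=9>6: swap A[2],A[6]; hi=5 → [6,6,6,6,6,9,9,9,9]
A[mid]=6=6: mid=3
A[mid]=6=6: mid=4
A[mid]=6=6: mid=5
A[mid]=9>6: swap A[5],A[5]; hi=4 → [6,6,6,6,6,9,9,9,9]
end: lo=0, hi=4; A = [6,6,6,6,6,9,9,9,9]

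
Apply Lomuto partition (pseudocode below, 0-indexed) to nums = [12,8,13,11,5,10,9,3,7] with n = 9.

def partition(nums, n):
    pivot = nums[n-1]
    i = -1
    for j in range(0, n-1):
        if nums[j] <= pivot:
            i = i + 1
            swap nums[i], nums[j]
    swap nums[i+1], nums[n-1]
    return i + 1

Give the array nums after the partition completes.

pivot=7, i=-1
j=0: 12>7, skip
j=1: 8>7, skip
j=2: 13>7, skip
j=3: 11>7, skip
j=4: 5≤7, i=0, swap(0,4) ⇒ [5,8,13,11,12,10,9,3,7]
j=5: 10>7, skip
j=6: 9>7, skip
j=7: 3≤7, i=1, swap(1,7) ⇒ [5,3,13,11,12,10,9,8,7]
swap(2,8) ⇒ [5,3,7,11,12,10,9,8,13]; return 2

[5,3,7,11,12,10,9,8,13]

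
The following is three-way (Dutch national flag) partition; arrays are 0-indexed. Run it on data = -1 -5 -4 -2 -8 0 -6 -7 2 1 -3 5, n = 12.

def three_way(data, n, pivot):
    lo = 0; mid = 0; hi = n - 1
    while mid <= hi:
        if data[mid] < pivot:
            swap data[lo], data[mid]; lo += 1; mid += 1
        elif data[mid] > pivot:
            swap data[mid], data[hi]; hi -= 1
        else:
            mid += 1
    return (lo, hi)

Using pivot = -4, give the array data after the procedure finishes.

lo=0 mid=0 hi=11
-1>-4: swap(0,11), hi=10 ⇒ 5 -5 -4 -2 -8 0 -6 -7 2 1 -3 -1
5>-4: swap(0,10), hi=9 ⇒ -3 -5 -4 -2 -8 0 -6 -7 2 1 5 -1
-3>-4: swap(0,9), hi=8 ⇒ 1 -5 -4 -2 -8 0 -6 -7 2 -3 5 -1
1>-4: swap(0,8), hi=7 ⇒ 2 -5 -4 -2 -8 0 -6 -7 1 -3 5 -1
2>-4: swap(0,7), hi=6 ⇒ -7 -5 -4 -2 -8 0 -6 2 1 -3 5 -1
-7<-4: swap(0,0), lo=1 mid=1 ⇒ -7 -5 -4 -2 -8 0 -6 2 1 -3 5 -1
-5<-4: swap(1,1), lo=2 mid=2 ⇒ -7 -5 -4 -2 -8 0 -6 2 1 -3 5 -1
-4=-4: mid=3
-2>-4: swap(3,6), hi=5 ⇒ -7 -5 -4 -6 -8 0 -2 2 1 -3 5 -1
-6<-4: swap(2,3), lo=3 mid=4 ⇒ -7 -5 -6 -4 -8 0 -2 2 1 -3 5 -1
-8<-4: swap(3,4), lo=4 mid=5 ⇒ -7 -5 -6 -8 -4 0 -2 2 1 -3 5 -1
0>-4: swap(5,5), hi=4 ⇒ -7 -5 -6 -8 -4 0 -2 2 1 -3 5 -1
done. lo=4 hi=4; data=-7 -5 -6 -8 -4 0 -2 2 1 -3 5 -1

-7 -5 -6 -8 -4 0 -2 2 1 -3 5 -1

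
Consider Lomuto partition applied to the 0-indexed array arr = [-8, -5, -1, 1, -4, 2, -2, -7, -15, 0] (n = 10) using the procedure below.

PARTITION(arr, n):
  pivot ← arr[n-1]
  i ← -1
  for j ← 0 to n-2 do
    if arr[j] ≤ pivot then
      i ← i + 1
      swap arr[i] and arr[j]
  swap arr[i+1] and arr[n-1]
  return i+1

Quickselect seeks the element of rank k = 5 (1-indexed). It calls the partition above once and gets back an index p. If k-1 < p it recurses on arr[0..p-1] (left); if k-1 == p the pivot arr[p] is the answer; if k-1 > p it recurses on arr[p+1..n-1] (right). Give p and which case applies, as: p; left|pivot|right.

pivot=0, i=-1
j=0: -8≤0, i=0, swap(0,0) ⇒ [-8, -5, -1, 1, -4, 2, -2, -7, -15, 0]
j=1: -5≤0, i=1, swap(1,1) ⇒ [-8, -5, -1, 1, -4, 2, -2, -7, -15, 0]
j=2: -1≤0, i=2, swap(2,2) ⇒ [-8, -5, -1, 1, -4, 2, -2, -7, -15, 0]
j=3: 1>0, skip
j=4: -4≤0, i=3, swap(3,4) ⇒ [-8, -5, -1, -4, 1, 2, -2, -7, -15, 0]
j=5: 2>0, skip
j=6: -2≤0, i=4, swap(4,6) ⇒ [-8, -5, -1, -4, -2, 2, 1, -7, -15, 0]
j=7: -7≤0, i=5, swap(5,7) ⇒ [-8, -5, -1, -4, -2, -7, 1, 2, -15, 0]
j=8: -15≤0, i=6, swap(6,8) ⇒ [-8, -5, -1, -4, -2, -7, -15, 2, 1, 0]
swap(7,9) ⇒ [-8, -5, -1, -4, -2, -7, -15, 0, 1, 2]; return 7
p = 7; k-1 = 4 < 7 ⇒ left

7; left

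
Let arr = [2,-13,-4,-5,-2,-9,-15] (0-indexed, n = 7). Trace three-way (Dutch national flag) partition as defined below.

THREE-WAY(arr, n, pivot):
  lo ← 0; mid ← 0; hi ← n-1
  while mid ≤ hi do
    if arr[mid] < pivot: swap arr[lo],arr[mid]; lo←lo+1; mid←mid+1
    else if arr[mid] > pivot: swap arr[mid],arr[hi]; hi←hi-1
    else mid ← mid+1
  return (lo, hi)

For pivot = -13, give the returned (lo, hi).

lo=0 mid=0 hi=6
2>-13: swap(0,6), hi=5 ⇒ [-15,-13,-4,-5,-2,-9,2]
-15<-13: swap(0,0), lo=1 mid=1 ⇒ [-15,-13,-4,-5,-2,-9,2]
-13=-13: mid=2
-4>-13: swap(2,5), hi=4 ⇒ [-15,-13,-9,-5,-2,-4,2]
-9>-13: swap(2,4), hi=3 ⇒ [-15,-13,-2,-5,-9,-4,2]
-2>-13: swap(2,3), hi=2 ⇒ [-15,-13,-5,-2,-9,-4,2]
-5>-13: swap(2,2), hi=1 ⇒ [-15,-13,-5,-2,-9,-4,2]
done. lo=1 hi=1; arr=[-15,-13,-5,-2,-9,-4,2]

(1, 1)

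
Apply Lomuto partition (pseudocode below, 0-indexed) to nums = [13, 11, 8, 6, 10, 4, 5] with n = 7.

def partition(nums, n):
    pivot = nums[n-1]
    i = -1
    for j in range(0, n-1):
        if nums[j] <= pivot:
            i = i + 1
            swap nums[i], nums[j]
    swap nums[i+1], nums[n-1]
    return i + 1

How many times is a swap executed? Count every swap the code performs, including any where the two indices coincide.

2

pivot = nums[6] = 5; i = -1
j=0: nums[0]=13 > 5 → no swap
j=1: nums[1]=11 > 5 → no swap
j=2: nums[2]=8 > 5 → no swap
j=3: nums[3]=6 > 5 → no swap
j=4: nums[4]=10 > 5 → no swap
j=5: nums[5]=4 ≤ 5 → i=0, swap nums[0],nums[5] → [4, 11, 8, 6, 10, 13, 5]
final swap nums[1],nums[6] → [4, 5, 8, 6, 10, 13, 11]; return 1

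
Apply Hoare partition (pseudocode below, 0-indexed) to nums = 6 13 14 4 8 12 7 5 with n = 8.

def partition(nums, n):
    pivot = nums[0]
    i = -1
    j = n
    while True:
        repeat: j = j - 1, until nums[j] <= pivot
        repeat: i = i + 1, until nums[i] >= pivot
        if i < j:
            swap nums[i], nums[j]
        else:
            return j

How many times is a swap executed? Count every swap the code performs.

pivot = nums[0] = 6; i = -1, j = 8
j→7 (nums[7]=5≤6), i→0 (nums[0]=6≥6); i<j, swap → 5 13 14 4 8 12 7 6
j→3 (nums[3]=4≤6), i→1 (nums[1]=13≥6); i<j, swap → 5 4 14 13 8 12 7 6
j→1, i→2; i≥j, return j=1. nums = 5 4 14 13 8 12 7 6

2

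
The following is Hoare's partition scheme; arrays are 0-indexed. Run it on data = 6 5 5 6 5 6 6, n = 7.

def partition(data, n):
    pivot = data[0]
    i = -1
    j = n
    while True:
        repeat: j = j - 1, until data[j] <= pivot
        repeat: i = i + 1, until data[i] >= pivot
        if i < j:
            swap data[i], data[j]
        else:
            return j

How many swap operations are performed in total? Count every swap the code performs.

pivot = data[0] = 6; i = -1, j = 7
j→6 (data[6]=6≤6), i→0 (data[0]=6≥6); i<j, swap → 6 5 5 6 5 6 6
j→5 (data[5]=6≤6), i→3 (data[3]=6≥6); i<j, swap → 6 5 5 6 5 6 6
j→4, i→5; i≥j, return j=4. data = 6 5 5 6 5 6 6

2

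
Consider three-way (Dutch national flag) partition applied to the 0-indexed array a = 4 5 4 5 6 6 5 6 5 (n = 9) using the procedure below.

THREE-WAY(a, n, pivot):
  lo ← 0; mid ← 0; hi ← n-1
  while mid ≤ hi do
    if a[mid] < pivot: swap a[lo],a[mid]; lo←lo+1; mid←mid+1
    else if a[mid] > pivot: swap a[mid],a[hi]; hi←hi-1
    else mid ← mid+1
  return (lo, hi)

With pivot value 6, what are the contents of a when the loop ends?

pivot = 6; lo=0, mid=0, hi=8
a[mid]=4<6: swap a[0],a[0]; lo=1,mid=1 → 4 5 4 5 6 6 5 6 5
a[mid]=5<6: swap a[1],a[1]; lo=2,mid=2 → 4 5 4 5 6 6 5 6 5
a[mid]=4<6: swap a[2],a[2]; lo=3,mid=3 → 4 5 4 5 6 6 5 6 5
a[mid]=5<6: swap a[3],a[3]; lo=4,mid=4 → 4 5 4 5 6 6 5 6 5
a[mid]=6=6: mid=5
a[mid]=6=6: mid=6
a[mid]=5<6: swap a[4],a[6]; lo=5,mid=7 → 4 5 4 5 5 6 6 6 5
a[mid]=6=6: mid=8
a[mid]=5<6: swap a[5],a[8]; lo=6,mid=9 → 4 5 4 5 5 5 6 6 6
end: lo=6, hi=8; a = 4 5 4 5 5 5 6 6 6

4 5 4 5 5 5 6 6 6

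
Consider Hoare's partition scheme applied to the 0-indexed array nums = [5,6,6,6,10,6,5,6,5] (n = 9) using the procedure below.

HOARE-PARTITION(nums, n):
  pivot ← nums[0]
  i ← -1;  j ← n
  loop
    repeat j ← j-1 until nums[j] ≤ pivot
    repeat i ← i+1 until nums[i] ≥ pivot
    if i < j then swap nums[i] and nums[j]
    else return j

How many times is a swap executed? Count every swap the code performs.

pivot = nums[0] = 5; i = -1, j = 9
j→8 (nums[8]=5≤5), i→0 (nums[0]=5≥5); i<j, swap → [5,6,6,6,10,6,5,6,5]
j→6 (nums[6]=5≤5), i→1 (nums[1]=6≥5); i<j, swap → [5,5,6,6,10,6,6,6,5]
j→1, i→2; i≥j, return j=1. nums = [5,5,6,6,10,6,6,6,5]

2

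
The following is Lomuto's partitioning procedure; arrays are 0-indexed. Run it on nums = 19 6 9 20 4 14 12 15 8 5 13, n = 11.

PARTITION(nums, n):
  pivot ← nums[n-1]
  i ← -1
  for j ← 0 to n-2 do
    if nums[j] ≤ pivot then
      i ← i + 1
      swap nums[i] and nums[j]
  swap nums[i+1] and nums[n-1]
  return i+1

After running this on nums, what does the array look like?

6 9 4 12 8 5 13 15 19 14 20

pivot = nums[10] = 13; i = -1
j=0: nums[0]=19 > 13 → no swap
j=1: nums[1]=6 ≤ 13 → i=0, swap nums[0],nums[1] → 6 19 9 20 4 14 12 15 8 5 13
j=2: nums[2]=9 ≤ 13 → i=1, swap nums[1],nums[2] → 6 9 19 20 4 14 12 15 8 5 13
j=3: nums[3]=20 > 13 → no swap
j=4: nums[4]=4 ≤ 13 → i=2, swap nums[2],nums[4] → 6 9 4 20 19 14 12 15 8 5 13
j=5: nums[5]=14 > 13 → no swap
j=6: nums[6]=12 ≤ 13 → i=3, swap nums[3],nums[6] → 6 9 4 12 19 14 20 15 8 5 13
j=7: nums[7]=15 > 13 → no swap
j=8: nums[8]=8 ≤ 13 → i=4, swap nums[4],nums[8] → 6 9 4 12 8 14 20 15 19 5 13
j=9: nums[9]=5 ≤ 13 → i=5, swap nums[5],nums[9] → 6 9 4 12 8 5 20 15 19 14 13
final swap nums[6],nums[10] → 6 9 4 12 8 5 13 15 19 14 20; return 6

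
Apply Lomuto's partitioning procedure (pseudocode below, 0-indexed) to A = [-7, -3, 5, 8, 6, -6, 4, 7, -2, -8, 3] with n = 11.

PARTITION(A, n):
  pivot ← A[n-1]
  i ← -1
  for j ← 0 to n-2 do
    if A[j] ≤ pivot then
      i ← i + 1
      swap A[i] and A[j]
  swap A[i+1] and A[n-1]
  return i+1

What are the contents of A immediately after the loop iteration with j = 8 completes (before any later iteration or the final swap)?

pivot=3, i=-1
j=0: -7≤3, i=0, swap(0,0) ⇒ [-7, -3, 5, 8, 6, -6, 4, 7, -2, -8, 3]
j=1: -3≤3, i=1, swap(1,1) ⇒ [-7, -3, 5, 8, 6, -6, 4, 7, -2, -8, 3]
j=2: 5>3, skip
j=3: 8>3, skip
j=4: 6>3, skip
j=5: -6≤3, i=2, swap(2,5) ⇒ [-7, -3, -6, 8, 6, 5, 4, 7, -2, -8, 3]
j=6: 4>3, skip
j=7: 7>3, skip
j=8: -2≤3, i=3, swap(3,8) ⇒ [-7, -3, -6, -2, 6, 5, 4, 7, 8, -8, 3]
(after j=8) A = [-7, -3, -6, -2, 6, 5, 4, 7, 8, -8, 3]

[-7, -3, -6, -2, 6, 5, 4, 7, 8, -8, 3]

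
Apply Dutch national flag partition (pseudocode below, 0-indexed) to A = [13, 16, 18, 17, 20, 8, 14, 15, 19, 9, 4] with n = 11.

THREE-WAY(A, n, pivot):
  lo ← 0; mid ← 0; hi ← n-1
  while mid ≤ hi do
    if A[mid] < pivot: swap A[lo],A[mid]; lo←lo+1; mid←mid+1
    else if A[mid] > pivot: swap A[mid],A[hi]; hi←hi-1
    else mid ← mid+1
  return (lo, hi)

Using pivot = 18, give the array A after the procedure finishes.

pivot = 18; lo=0, mid=0, hi=10
A[mid]=13<18: swap A[0],A[0]; lo=1,mid=1 → [13, 16, 18, 17, 20, 8, 14, 15, 19, 9, 4]
A[mid]=16<18: swap A[1],A[1]; lo=2,mid=2 → [13, 16, 18, 17, 20, 8, 14, 15, 19, 9, 4]
A[mid]=18=18: mid=3
A[mid]=17<18: swap A[2],A[3]; lo=3,mid=4 → [13, 16, 17, 18, 20, 8, 14, 15, 19, 9, 4]
A[mid]=20>18: swap A[4],A[10]; hi=9 → [13, 16, 17, 18, 4, 8, 14, 15, 19, 9, 20]
A[mid]=4<18: swap A[3],A[4]; lo=4,mid=5 → [13, 16, 17, 4, 18, 8, 14, 15, 19, 9, 20]
A[mid]=8<18: swap A[4],A[5]; lo=5,mid=6 → [13, 16, 17, 4, 8, 18, 14, 15, 19, 9, 20]
A[mid]=14<18: swap A[5],A[6]; lo=6,mid=7 → [13, 16, 17, 4, 8, 14, 18, 15, 19, 9, 20]
A[mid]=15<18: swap A[6],A[7]; lo=7,mid=8 → [13, 16, 17, 4, 8, 14, 15, 18, 19, 9, 20]
A[mid]=19>18: swap A[8],A[9]; hi=8 → [13, 16, 17, 4, 8, 14, 15, 18, 9, 19, 20]
A[mid]=9<18: swap A[7],A[8]; lo=8,mid=9 → [13, 16, 17, 4, 8, 14, 15, 9, 18, 19, 20]
end: lo=8, hi=8; A = [13, 16, 17, 4, 8, 14, 15, 9, 18, 19, 20]

[13, 16, 17, 4, 8, 14, 15, 9, 18, 19, 20]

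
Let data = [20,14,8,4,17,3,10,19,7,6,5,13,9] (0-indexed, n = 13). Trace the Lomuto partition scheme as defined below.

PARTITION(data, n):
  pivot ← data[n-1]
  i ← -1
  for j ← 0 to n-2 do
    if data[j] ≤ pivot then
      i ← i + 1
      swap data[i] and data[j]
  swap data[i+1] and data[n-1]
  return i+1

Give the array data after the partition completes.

[8,4,3,7,6,5,9,19,14,17,20,13,10]

pivot = data[12] = 9; i = -1
j=0: data[0]=20 > 9 → no swap
j=1: data[1]=14 > 9 → no swap
j=2: data[2]=8 ≤ 9 → i=0, swap data[0],data[2] → [8,14,20,4,17,3,10,19,7,6,5,13,9]
j=3: data[3]=4 ≤ 9 → i=1, swap data[1],data[3] → [8,4,20,14,17,3,10,19,7,6,5,13,9]
j=4: data[4]=17 > 9 → no swap
j=5: data[5]=3 ≤ 9 → i=2, swap data[2],data[5] → [8,4,3,14,17,20,10,19,7,6,5,13,9]
j=6: data[6]=10 > 9 → no swap
j=7: data[7]=19 > 9 → no swap
j=8: data[8]=7 ≤ 9 → i=3, swap data[3],data[8] → [8,4,3,7,17,20,10,19,14,6,5,13,9]
j=9: data[9]=6 ≤ 9 → i=4, swap data[4],data[9] → [8,4,3,7,6,20,10,19,14,17,5,13,9]
j=10: data[10]=5 ≤ 9 → i=5, swap data[5],data[10] → [8,4,3,7,6,5,10,19,14,17,20,13,9]
j=11: data[11]=13 > 9 → no swap
final swap data[6],data[12] → [8,4,3,7,6,5,9,19,14,17,20,13,10]; return 6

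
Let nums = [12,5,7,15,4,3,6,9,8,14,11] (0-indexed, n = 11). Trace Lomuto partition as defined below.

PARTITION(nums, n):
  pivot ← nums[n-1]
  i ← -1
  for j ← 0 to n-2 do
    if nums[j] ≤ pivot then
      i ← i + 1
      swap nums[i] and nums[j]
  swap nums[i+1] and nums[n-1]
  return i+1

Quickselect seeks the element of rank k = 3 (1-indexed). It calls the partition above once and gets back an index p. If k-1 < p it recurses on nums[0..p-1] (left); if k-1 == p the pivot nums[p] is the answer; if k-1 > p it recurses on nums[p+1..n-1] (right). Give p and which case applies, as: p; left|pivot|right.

pivot=11, i=-1
j=0: 12>11, skip
j=1: 5≤11, i=0, swap(0,1) ⇒ [5,12,7,15,4,3,6,9,8,14,11]
j=2: 7≤11, i=1, swap(1,2) ⇒ [5,7,12,15,4,3,6,9,8,14,11]
j=3: 15>11, skip
j=4: 4≤11, i=2, swap(2,4) ⇒ [5,7,4,15,12,3,6,9,8,14,11]
j=5: 3≤11, i=3, swap(3,5) ⇒ [5,7,4,3,12,15,6,9,8,14,11]
j=6: 6≤11, i=4, swap(4,6) ⇒ [5,7,4,3,6,15,12,9,8,14,11]
j=7: 9≤11, i=5, swap(5,7) ⇒ [5,7,4,3,6,9,12,15,8,14,11]
j=8: 8≤11, i=6, swap(6,8) ⇒ [5,7,4,3,6,9,8,15,12,14,11]
j=9: 14>11, skip
swap(7,10) ⇒ [5,7,4,3,6,9,8,11,12,14,15]; return 7
p = 7; k-1 = 2 < 7 ⇒ left

7; left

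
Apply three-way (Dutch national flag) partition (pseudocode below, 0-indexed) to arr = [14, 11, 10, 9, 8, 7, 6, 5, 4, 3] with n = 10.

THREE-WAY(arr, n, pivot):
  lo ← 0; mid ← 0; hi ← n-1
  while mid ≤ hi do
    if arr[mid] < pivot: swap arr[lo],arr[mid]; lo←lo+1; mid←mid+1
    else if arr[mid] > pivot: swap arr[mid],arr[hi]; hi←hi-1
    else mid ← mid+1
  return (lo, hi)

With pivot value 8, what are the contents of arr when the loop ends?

pivot = 8; lo=0, mid=0, hi=9
arr[mid]=14>8: swap arr[0],arr[9]; hi=8 → [3, 11, 10, 9, 8, 7, 6, 5, 4, 14]
arr[mid]=3<8: swap arr[0],arr[0]; lo=1,mid=1 → [3, 11, 10, 9, 8, 7, 6, 5, 4, 14]
arr[mid]=11>8: swap arr[1],arr[8]; hi=7 → [3, 4, 10, 9, 8, 7, 6, 5, 11, 14]
arr[mid]=4<8: swap arr[1],arr[1]; lo=2,mid=2 → [3, 4, 10, 9, 8, 7, 6, 5, 11, 14]
arr[mid]=10>8: swap arr[2],arr[7]; hi=6 → [3, 4, 5, 9, 8, 7, 6, 10, 11, 14]
arr[mid]=5<8: swap arr[2],arr[2]; lo=3,mid=3 → [3, 4, 5, 9, 8, 7, 6, 10, 11, 14]
arr[mid]=9>8: swap arr[3],arr[6]; hi=5 → [3, 4, 5, 6, 8, 7, 9, 10, 11, 14]
arr[mid]=6<8: swap arr[3],arr[3]; lo=4,mid=4 → [3, 4, 5, 6, 8, 7, 9, 10, 11, 14]
arr[mid]=8=8: mid=5
arr[mid]=7<8: swap arr[4],arr[5]; lo=5,mid=6 → [3, 4, 5, 6, 7, 8, 9, 10, 11, 14]
end: lo=5, hi=5; arr = [3, 4, 5, 6, 7, 8, 9, 10, 11, 14]

[3, 4, 5, 6, 7, 8, 9, 10, 11, 14]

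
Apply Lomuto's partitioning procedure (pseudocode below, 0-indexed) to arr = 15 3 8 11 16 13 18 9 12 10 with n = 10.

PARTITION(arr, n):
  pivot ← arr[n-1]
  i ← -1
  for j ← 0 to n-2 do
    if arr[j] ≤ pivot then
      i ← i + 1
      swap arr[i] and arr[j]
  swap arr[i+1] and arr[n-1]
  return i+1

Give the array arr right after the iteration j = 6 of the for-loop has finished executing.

pivot = arr[9] = 10; i = -1
j=0: arr[0]=15 > 10 → no swap
j=1: arr[1]=3 ≤ 10 → i=0, swap arr[0],arr[1] → 3 15 8 11 16 13 18 9 12 10
j=2: arr[2]=8 ≤ 10 → i=1, swap arr[1],arr[2] → 3 8 15 11 16 13 18 9 12 10
j=3: arr[3]=11 > 10 → no swap
j=4: arr[4]=16 > 10 → no swap
j=5: arr[5]=13 > 10 → no swap
j=6: arr[6]=18 > 10 → no swap
(after j=6) arr = 3 8 15 11 16 13 18 9 12 10

3 8 15 11 16 13 18 9 12 10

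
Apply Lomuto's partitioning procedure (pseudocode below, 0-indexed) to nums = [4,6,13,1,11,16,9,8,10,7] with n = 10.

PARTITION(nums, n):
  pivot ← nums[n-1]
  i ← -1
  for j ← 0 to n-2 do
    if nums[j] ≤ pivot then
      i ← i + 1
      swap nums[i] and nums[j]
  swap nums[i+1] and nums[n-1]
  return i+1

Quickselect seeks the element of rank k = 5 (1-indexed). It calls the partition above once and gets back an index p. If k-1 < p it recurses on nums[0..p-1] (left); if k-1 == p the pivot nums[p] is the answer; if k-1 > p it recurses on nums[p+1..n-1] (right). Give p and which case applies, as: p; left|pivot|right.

pivot=7, i=-1
j=0: 4≤7, i=0, swap(0,0) ⇒ [4,6,13,1,11,16,9,8,10,7]
j=1: 6≤7, i=1, swap(1,1) ⇒ [4,6,13,1,11,16,9,8,10,7]
j=2: 13>7, skip
j=3: 1≤7, i=2, swap(2,3) ⇒ [4,6,1,13,11,16,9,8,10,7]
j=4: 11>7, skip
j=5: 16>7, skip
j=6: 9>7, skip
j=7: 8>7, skip
j=8: 10>7, skip
swap(3,9) ⇒ [4,6,1,7,11,16,9,8,10,13]; return 3
p = 3; k-1 = 4 > 3 ⇒ right

3; right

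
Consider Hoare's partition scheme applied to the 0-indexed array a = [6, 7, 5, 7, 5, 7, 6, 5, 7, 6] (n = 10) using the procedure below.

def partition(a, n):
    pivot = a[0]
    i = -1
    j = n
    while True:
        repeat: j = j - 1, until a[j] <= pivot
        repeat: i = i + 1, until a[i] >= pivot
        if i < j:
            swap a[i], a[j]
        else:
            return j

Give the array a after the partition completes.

[6, 5, 5, 6, 5, 7, 7, 7, 7, 6]

pivot=6
j stops at 9 (6), i stops at 0 (6); swap ⇒ [6, 7, 5, 7, 5, 7, 6, 5, 7, 6]
j stops at 7 (5), i stops at 1 (7); swap ⇒ [6, 5, 5, 7, 5, 7, 6, 7, 7, 6]
j stops at 6 (6), i stops at 3 (7); swap ⇒ [6, 5, 5, 6, 5, 7, 7, 7, 7, 6]
j stops at 4, i stops at 5; i≥j ⇒ return 4. a=[6, 5, 5, 6, 5, 7, 7, 7, 7, 6]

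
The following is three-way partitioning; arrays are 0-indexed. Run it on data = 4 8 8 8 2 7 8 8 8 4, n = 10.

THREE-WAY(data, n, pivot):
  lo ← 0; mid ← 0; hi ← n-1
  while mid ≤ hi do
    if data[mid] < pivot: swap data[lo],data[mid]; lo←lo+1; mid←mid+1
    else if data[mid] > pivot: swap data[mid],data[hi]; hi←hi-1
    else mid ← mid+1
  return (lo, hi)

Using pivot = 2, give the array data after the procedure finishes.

2 8 8 8 7 8 8 8 4 4

lo=0 mid=0 hi=9
4>2: swap(0,9), hi=8 ⇒ 4 8 8 8 2 7 8 8 8 4
4>2: swap(0,8), hi=7 ⇒ 8 8 8 8 2 7 8 8 4 4
8>2: swap(0,7), hi=6 ⇒ 8 8 8 8 2 7 8 8 4 4
8>2: swap(0,6), hi=5 ⇒ 8 8 8 8 2 7 8 8 4 4
8>2: swap(0,5), hi=4 ⇒ 7 8 8 8 2 8 8 8 4 4
7>2: swap(0,4), hi=3 ⇒ 2 8 8 8 7 8 8 8 4 4
2=2: mid=1
8>2: swap(1,3), hi=2 ⇒ 2 8 8 8 7 8 8 8 4 4
8>2: swap(1,2), hi=1 ⇒ 2 8 8 8 7 8 8 8 4 4
8>2: swap(1,1), hi=0 ⇒ 2 8 8 8 7 8 8 8 4 4
done. lo=0 hi=0; data=2 8 8 8 7 8 8 8 4 4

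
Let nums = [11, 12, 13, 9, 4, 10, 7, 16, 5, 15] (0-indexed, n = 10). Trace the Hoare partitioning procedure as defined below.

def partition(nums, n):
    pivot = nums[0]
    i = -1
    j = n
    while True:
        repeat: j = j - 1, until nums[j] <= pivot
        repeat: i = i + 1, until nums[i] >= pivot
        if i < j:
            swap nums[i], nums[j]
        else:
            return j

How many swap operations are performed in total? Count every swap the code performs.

3

pivot=11
j stops at 8 (5), i stops at 0 (11); swap ⇒ [5, 12, 13, 9, 4, 10, 7, 16, 11, 15]
j stops at 6 (7), i stops at 1 (12); swap ⇒ [5, 7, 13, 9, 4, 10, 12, 16, 11, 15]
j stops at 5 (10), i stops at 2 (13); swap ⇒ [5, 7, 10, 9, 4, 13, 12, 16, 11, 15]
j stops at 4, i stops at 5; i≥j ⇒ return 4. nums=[5, 7, 10, 9, 4, 13, 12, 16, 11, 15]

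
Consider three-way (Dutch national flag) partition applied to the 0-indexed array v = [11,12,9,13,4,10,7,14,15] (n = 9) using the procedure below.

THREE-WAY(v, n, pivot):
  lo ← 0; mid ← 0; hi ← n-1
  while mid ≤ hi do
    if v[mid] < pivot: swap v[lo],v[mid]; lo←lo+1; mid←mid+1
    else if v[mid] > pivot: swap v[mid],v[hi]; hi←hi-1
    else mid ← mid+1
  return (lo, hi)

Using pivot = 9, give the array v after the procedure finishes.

pivot = 9; lo=0, mid=0, hi=8
v[mid]=11>9: swap v[0],v[8]; hi=7 → [15,12,9,13,4,10,7,14,11]
v[mid]=15>9: swap v[0],v[7]; hi=6 → [14,12,9,13,4,10,7,15,11]
v[mid]=14>9: swap v[0],v[6]; hi=5 → [7,12,9,13,4,10,14,15,11]
v[mid]=7<9: swap v[0],v[0]; lo=1,mid=1 → [7,12,9,13,4,10,14,15,11]
v[mid]=12>9: swap v[1],v[5]; hi=4 → [7,10,9,13,4,12,14,15,11]
v[mid]=10>9: swap v[1],v[4]; hi=3 → [7,4,9,13,10,12,14,15,11]
v[mid]=4<9: swap v[1],v[1]; lo=2,mid=2 → [7,4,9,13,10,12,14,15,11]
v[mid]=9=9: mid=3
v[mid]=13>9: swap v[3],v[3]; hi=2 → [7,4,9,13,10,12,14,15,11]
end: lo=2, hi=2; v = [7,4,9,13,10,12,14,15,11]

[7,4,9,13,10,12,14,15,11]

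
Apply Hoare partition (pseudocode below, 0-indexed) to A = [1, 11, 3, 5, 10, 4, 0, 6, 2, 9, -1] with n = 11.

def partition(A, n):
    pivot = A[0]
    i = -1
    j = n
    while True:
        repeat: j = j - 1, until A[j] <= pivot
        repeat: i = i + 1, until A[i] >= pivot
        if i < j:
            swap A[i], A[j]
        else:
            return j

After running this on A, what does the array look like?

[-1, 0, 3, 5, 10, 4, 11, 6, 2, 9, 1]

pivot = A[0] = 1; i = -1, j = 11
j→10 (A[10]=-1≤1), i→0 (A[0]=1≥1); i<j, swap → [-1, 11, 3, 5, 10, 4, 0, 6, 2, 9, 1]
j→6 (A[6]=0≤1), i→1 (A[1]=11≥1); i<j, swap → [-1, 0, 3, 5, 10, 4, 11, 6, 2, 9, 1]
j→1, i→2; i≥j, return j=1. A = [-1, 0, 3, 5, 10, 4, 11, 6, 2, 9, 1]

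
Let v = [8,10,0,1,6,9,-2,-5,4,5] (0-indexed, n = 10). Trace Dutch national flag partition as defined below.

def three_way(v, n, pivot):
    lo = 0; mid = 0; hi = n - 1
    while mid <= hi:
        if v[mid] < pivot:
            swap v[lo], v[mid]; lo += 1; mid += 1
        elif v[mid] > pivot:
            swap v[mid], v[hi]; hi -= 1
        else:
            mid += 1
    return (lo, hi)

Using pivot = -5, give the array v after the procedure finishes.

[-5,0,1,6,9,-2,10,4,5,8]

pivot = -5; lo=0, mid=0, hi=9
v[mid]=8>-5: swap v[0],v[9]; hi=8 → [5,10,0,1,6,9,-2,-5,4,8]
v[mid]=5>-5: swap v[0],v[8]; hi=7 → [4,10,0,1,6,9,-2,-5,5,8]
v[mid]=4>-5: swap v[0],v[7]; hi=6 → [-5,10,0,1,6,9,-2,4,5,8]
v[mid]=-5=-5: mid=1
v[mid]=10>-5: swap v[1],v[6]; hi=5 → [-5,-2,0,1,6,9,10,4,5,8]
v[mid]=-2>-5: swap v[1],v[5]; hi=4 → [-5,9,0,1,6,-2,10,4,5,8]
v[mid]=9>-5: swap v[1],v[4]; hi=3 → [-5,6,0,1,9,-2,10,4,5,8]
v[mid]=6>-5: swap v[1],v[3]; hi=2 → [-5,1,0,6,9,-2,10,4,5,8]
v[mid]=1>-5: swap v[1],v[2]; hi=1 → [-5,0,1,6,9,-2,10,4,5,8]
v[mid]=0>-5: swap v[1],v[1]; hi=0 → [-5,0,1,6,9,-2,10,4,5,8]
end: lo=0, hi=0; v = [-5,0,1,6,9,-2,10,4,5,8]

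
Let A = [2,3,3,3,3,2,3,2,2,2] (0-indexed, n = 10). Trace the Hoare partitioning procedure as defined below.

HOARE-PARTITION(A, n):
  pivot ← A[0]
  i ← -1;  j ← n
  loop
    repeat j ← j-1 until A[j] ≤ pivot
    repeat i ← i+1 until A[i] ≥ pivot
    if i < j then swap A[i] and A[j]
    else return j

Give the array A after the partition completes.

[2,2,2,2,3,3,3,3,3,2]

pivot=2
j stops at 9 (2), i stops at 0 (2); swap ⇒ [2,3,3,3,3,2,3,2,2,2]
j stops at 8 (2), i stops at 1 (3); swap ⇒ [2,2,3,3,3,2,3,2,3,2]
j stops at 7 (2), i stops at 2 (3); swap ⇒ [2,2,2,3,3,2,3,3,3,2]
j stops at 5 (2), i stops at 3 (3); swap ⇒ [2,2,2,2,3,3,3,3,3,2]
j stops at 3, i stops at 4; i≥j ⇒ return 3. A=[2,2,2,2,3,3,3,3,3,2]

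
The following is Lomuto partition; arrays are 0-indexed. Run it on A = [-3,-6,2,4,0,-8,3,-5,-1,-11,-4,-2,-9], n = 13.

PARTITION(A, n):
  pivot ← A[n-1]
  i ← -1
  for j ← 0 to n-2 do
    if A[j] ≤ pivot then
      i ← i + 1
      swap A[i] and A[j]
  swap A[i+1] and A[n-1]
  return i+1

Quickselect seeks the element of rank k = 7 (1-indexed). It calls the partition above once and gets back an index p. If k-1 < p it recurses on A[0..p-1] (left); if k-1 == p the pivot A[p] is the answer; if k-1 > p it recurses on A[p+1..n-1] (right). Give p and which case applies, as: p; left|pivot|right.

1; right

pivot = A[12] = -9; i = -1
j=0: A[0]=-3 > -9 → no swap
j=1: A[1]=-6 > -9 → no swap
j=2: A[2]=2 > -9 → no swap
j=3: A[3]=4 > -9 → no swap
j=4: A[4]=0 > -9 → no swap
j=5: A[5]=-8 > -9 → no swap
j=6: A[6]=3 > -9 → no swap
j=7: A[7]=-5 > -9 → no swap
j=8: A[8]=-1 > -9 → no swap
j=9: A[9]=-11 ≤ -9 → i=0, swap A[0],A[9] → [-11,-6,2,4,0,-8,3,-5,-1,-3,-4,-2,-9]
j=10: A[10]=-4 > -9 → no swap
j=11: A[11]=-2 > -9 → no swap
final swap A[1],A[12] → [-11,-9,2,4,0,-8,3,-5,-1,-3,-4,-2,-6]; return 1
p = 1; k-1 = 6 > 1 ⇒ right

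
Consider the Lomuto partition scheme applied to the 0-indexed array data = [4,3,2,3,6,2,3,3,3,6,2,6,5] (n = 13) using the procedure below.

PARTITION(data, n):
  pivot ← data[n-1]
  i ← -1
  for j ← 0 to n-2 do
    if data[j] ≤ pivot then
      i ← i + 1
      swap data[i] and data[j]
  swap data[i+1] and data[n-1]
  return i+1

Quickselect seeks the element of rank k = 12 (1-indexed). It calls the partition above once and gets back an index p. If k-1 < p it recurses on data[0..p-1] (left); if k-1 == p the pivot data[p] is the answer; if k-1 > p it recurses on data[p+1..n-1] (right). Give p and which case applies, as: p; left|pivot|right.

pivot=5, i=-1
j=0: 4≤5, i=0, swap(0,0) ⇒ [4,3,2,3,6,2,3,3,3,6,2,6,5]
j=1: 3≤5, i=1, swap(1,1) ⇒ [4,3,2,3,6,2,3,3,3,6,2,6,5]
j=2: 2≤5, i=2, swap(2,2) ⇒ [4,3,2,3,6,2,3,3,3,6,2,6,5]
j=3: 3≤5, i=3, swap(3,3) ⇒ [4,3,2,3,6,2,3,3,3,6,2,6,5]
j=4: 6>5, skip
j=5: 2≤5, i=4, swap(4,5) ⇒ [4,3,2,3,2,6,3,3,3,6,2,6,5]
j=6: 3≤5, i=5, swap(5,6) ⇒ [4,3,2,3,2,3,6,3,3,6,2,6,5]
j=7: 3≤5, i=6, swap(6,7) ⇒ [4,3,2,3,2,3,3,6,3,6,2,6,5]
j=8: 3≤5, i=7, swap(7,8) ⇒ [4,3,2,3,2,3,3,3,6,6,2,6,5]
j=9: 6>5, skip
j=10: 2≤5, i=8, swap(8,10) ⇒ [4,3,2,3,2,3,3,3,2,6,6,6,5]
j=11: 6>5, skip
swap(9,12) ⇒ [4,3,2,3,2,3,3,3,2,5,6,6,6]; return 9
p = 9; k-1 = 11 > 9 ⇒ right

9; right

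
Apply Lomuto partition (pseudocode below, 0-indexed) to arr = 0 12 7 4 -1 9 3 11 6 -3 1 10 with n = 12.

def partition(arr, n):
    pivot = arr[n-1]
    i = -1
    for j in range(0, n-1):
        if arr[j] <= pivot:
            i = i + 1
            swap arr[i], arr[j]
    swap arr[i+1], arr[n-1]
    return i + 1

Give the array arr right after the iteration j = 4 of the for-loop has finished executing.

0 7 4 -1 12 9 3 11 6 -3 1 10

pivot=10, i=-1
j=0: 0≤10, i=0, swap(0,0) ⇒ 0 12 7 4 -1 9 3 11 6 -3 1 10
j=1: 12>10, skip
j=2: 7≤10, i=1, swap(1,2) ⇒ 0 7 12 4 -1 9 3 11 6 -3 1 10
j=3: 4≤10, i=2, swap(2,3) ⇒ 0 7 4 12 -1 9 3 11 6 -3 1 10
j=4: -1≤10, i=3, swap(3,4) ⇒ 0 7 4 -1 12 9 3 11 6 -3 1 10
(after j=4) arr = 0 7 4 -1 12 9 3 11 6 -3 1 10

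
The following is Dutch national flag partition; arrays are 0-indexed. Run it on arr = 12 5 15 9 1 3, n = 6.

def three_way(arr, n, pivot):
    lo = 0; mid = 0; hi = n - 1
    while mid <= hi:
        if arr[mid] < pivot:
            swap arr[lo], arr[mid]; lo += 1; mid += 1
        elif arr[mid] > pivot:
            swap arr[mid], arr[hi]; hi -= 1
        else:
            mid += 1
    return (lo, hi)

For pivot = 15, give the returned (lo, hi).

(5, 5)

pivot = 15; lo=0, mid=0, hi=5
arr[mid]=12<15: swap arr[0],arr[0]; lo=1,mid=1 → 12 5 15 9 1 3
arr[mid]=5<15: swap arr[1],arr[1]; lo=2,mid=2 → 12 5 15 9 1 3
arr[mid]=15=15: mid=3
arr[mid]=9<15: swap arr[2],arr[3]; lo=3,mid=4 → 12 5 9 15 1 3
arr[mid]=1<15: swap arr[3],arr[4]; lo=4,mid=5 → 12 5 9 1 15 3
arr[mid]=3<15: swap arr[4],arr[5]; lo=5,mid=6 → 12 5 9 1 3 15
end: lo=5, hi=5; arr = 12 5 9 1 3 15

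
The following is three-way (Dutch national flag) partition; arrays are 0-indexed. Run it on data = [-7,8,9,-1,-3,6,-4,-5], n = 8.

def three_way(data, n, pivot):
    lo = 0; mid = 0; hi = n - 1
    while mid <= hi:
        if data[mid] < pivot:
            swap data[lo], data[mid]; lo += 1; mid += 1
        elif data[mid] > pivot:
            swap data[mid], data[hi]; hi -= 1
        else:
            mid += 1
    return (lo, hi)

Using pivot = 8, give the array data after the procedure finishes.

lo=0 mid=0 hi=7
-7<8: swap(0,0), lo=1 mid=1 ⇒ [-7,8,9,-1,-3,6,-4,-5]
8=8: mid=2
9>8: swap(2,7), hi=6 ⇒ [-7,8,-5,-1,-3,6,-4,9]
-5<8: swap(1,2), lo=2 mid=3 ⇒ [-7,-5,8,-1,-3,6,-4,9]
-1<8: swap(2,3), lo=3 mid=4 ⇒ [-7,-5,-1,8,-3,6,-4,9]
-3<8: swap(3,4), lo=4 mid=5 ⇒ [-7,-5,-1,-3,8,6,-4,9]
6<8: swap(4,5), lo=5 mid=6 ⇒ [-7,-5,-1,-3,6,8,-4,9]
-4<8: swap(5,6), lo=6 mid=7 ⇒ [-7,-5,-1,-3,6,-4,8,9]
done. lo=6 hi=6; data=[-7,-5,-1,-3,6,-4,8,9]

[-7,-5,-1,-3,6,-4,8,9]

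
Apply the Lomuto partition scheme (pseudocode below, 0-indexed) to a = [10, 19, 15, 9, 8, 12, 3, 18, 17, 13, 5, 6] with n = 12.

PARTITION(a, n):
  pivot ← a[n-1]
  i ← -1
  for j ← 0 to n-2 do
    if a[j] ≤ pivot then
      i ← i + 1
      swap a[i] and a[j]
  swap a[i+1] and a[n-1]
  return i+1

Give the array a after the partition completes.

[3, 5, 6, 9, 8, 12, 10, 18, 17, 13, 19, 15]

pivot=6, i=-1
j=0: 10>6, skip
j=1: 19>6, skip
j=2: 15>6, skip
j=3: 9>6, skip
j=4: 8>6, skip
j=5: 12>6, skip
j=6: 3≤6, i=0, swap(0,6) ⇒ [3, 19, 15, 9, 8, 12, 10, 18, 17, 13, 5, 6]
j=7: 18>6, skip
j=8: 17>6, skip
j=9: 13>6, skip
j=10: 5≤6, i=1, swap(1,10) ⇒ [3, 5, 15, 9, 8, 12, 10, 18, 17, 13, 19, 6]
swap(2,11) ⇒ [3, 5, 6, 9, 8, 12, 10, 18, 17, 13, 19, 15]; return 2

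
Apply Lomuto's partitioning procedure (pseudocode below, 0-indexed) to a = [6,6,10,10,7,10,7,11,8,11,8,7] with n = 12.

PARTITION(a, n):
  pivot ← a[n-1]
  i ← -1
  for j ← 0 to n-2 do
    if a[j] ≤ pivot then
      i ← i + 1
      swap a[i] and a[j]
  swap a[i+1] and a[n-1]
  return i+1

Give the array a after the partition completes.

pivot = a[11] = 7; i = -1
j=0: a[0]=6 ≤ 7 → i=0, swap a[0],a[0] (no change) → [6,6,10,10,7,10,7,11,8,11,8,7]
j=1: a[1]=6 ≤ 7 → i=1, swap a[1],a[1] (no change) → [6,6,10,10,7,10,7,11,8,11,8,7]
j=2: a[2]=10 > 7 → no swap
j=3: a[3]=10 > 7 → no swap
j=4: a[4]=7 ≤ 7 → i=2, swap a[2],a[4] → [6,6,7,10,10,10,7,11,8,11,8,7]
j=5: a[5]=10 > 7 → no swap
j=6: a[6]=7 ≤ 7 → i=3, swap a[3],a[6] → [6,6,7,7,10,10,10,11,8,11,8,7]
j=7: a[7]=11 > 7 → no swap
j=8: a[8]=8 > 7 → no swap
j=9: a[9]=11 > 7 → no swap
j=10: a[10]=8 > 7 → no swap
final swap a[4],a[11] → [6,6,7,7,7,10,10,11,8,11,8,10]; return 4

[6,6,7,7,7,10,10,11,8,11,8,10]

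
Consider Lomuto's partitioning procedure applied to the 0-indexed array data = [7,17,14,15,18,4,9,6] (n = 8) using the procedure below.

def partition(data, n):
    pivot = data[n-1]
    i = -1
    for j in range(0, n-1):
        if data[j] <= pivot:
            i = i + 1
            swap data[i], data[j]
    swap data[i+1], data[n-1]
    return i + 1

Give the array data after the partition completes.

pivot=6, i=-1
j=0: 7>6, skip
j=1: 17>6, skip
j=2: 14>6, skip
j=3: 15>6, skip
j=4: 18>6, skip
j=5: 4≤6, i=0, swap(0,5) ⇒ [4,17,14,15,18,7,9,6]
j=6: 9>6, skip
swap(1,7) ⇒ [4,6,14,15,18,7,9,17]; return 1

[4,6,14,15,18,7,9,17]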